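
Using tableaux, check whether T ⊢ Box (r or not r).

Tableau for the negation not Box (r or not r):
1. not Box (r or not r), 0
2. not (r or not r), 1
3. not r, 1
4. r, 1
Accessibility: 0R0, 0R1, 1R1
Branch closes: r and not r both at 1.
Every branch of the negation's tableau closes; the branch above is one of them.

Valid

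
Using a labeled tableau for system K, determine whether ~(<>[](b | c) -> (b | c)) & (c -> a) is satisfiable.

1. ~(<>[](b | c) -> (b | c)) & (c -> a), w0
2. ~(<>[](b | c) -> (b | c)), w0
3. c -> a, w0
4. <>[](b | c), w0
5. ~(b | c), w0
6. ~b, w0
7. ~c, w0
8. a, w0
9. [](b | c), w1
Accessibility: w0Rw1

Yes, satisfiable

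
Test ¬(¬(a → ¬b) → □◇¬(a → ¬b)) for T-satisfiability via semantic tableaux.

Satisfiable (open branch found)

1. ¬(¬(a → ¬b) → □◇¬(a → ¬b)), 0
2. ¬(a → ¬b), 0
3. ¬□◇¬(a → ¬b), 0
4. a, 0
5. b, 0
6. ¬◇¬(a → ¬b), 1
7. a → ¬b, 1
8. ¬b, 1
Accessibility: 0R0, 0R1, 1R1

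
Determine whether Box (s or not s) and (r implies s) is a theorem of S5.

Not valid

Tableau for the negation not (Box (s or not s) and (r implies s)):
1. not (Box (s or not s) and (r implies s)), w0
2. not (r implies s), w0   [neg-and-rule on 1 (branches; this branch)]
3. r, w0   [neg-implies-rule on 2]
4. not s, w0   [neg-implies-rule on 2]
Accessibility: w0Rw0
The negation has an open branch (countermodel exists).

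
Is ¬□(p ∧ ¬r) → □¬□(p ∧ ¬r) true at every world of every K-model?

No, not valid

Tableau for the negation ¬(¬□(p ∧ ¬r) → □¬□(p ∧ ¬r)):
1. ¬(¬□(p ∧ ¬r) → □¬□(p ∧ ¬r)), w0
2. ¬□(p ∧ ¬r), w0
3. ¬□¬□(p ∧ ¬r), w0
4. ¬(p ∧ ¬r), w1
5. r, w1
6. □(p ∧ ¬r), w2
Accessibility: w0Rw1, w0Rw2
The negation has an open branch (countermodel exists).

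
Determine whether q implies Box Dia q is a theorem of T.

Not valid

Tableau for the negation not (q implies Box Dia q):
1. not (q implies Box Dia q), w0
2. q, w0
3. not Box Dia q, w0
4. not Dia q, w1
5. not q, w1
Accessibility: w0Rw0, w0Rw1, w1Rw1
The negation has an open branch (countermodel exists).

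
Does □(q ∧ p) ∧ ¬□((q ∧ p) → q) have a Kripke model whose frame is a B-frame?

1. □(q ∧ p) ∧ ¬□((q ∧ p) → q), u
2. □(q ∧ p), u   [∧-rule on 1]
3. ¬□((q ∧ p) → q), u   [∧-rule on 1]
4. q ∧ p, u   [□-rule on 2 via uRu]
5. q, u   [∧-rule on 4]
6. p, u   [∧-rule on 4]
7. ¬((q ∧ p) → q), v   [¬□-rule on 3: fresh world v, uRv]
8. q ∧ p, v   [¬→-rule on 7]
9. ¬q, v   [¬→-rule on 7]
10. q, v   [∧-rule on 8]
11. p, v   [∧-rule on 8]
Accessibility: uRu, uRv, vRu, vRv
Branch closes: q and ¬q both at v.
All branches of the tableau close; one closing branch shown above.

No, unsatisfiable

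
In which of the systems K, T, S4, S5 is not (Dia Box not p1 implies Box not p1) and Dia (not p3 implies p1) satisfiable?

S5-tableau for the formula:
1. not (Dia Box not p1 implies Box not p1) and Dia (not p3 implies p1), u
2. not (Dia Box not p1 implies Box not p1), u
3. Dia (not p3 implies p1), u
4. Dia Box not p1, u
5. not Box not p1, u
6. not p3 implies p1, v
7. p3, v
8. Box not p1, w
9. not p1, u
10. not p1, v
11. not p1, w
12. p1, x
13. not p1, x
Accessibility: uRu, uRv, uRw, uRx, vRu, vRv, vRw, vRx, wRu, wRv, wRw, wRx, xRu, xRv, xRw, xRx
Branch closes: p1 and not p1 both at x.
Every branch closes (one shown): unsatisfiable in S5.
S4-tableau for the formula:
1. not (Dia Box not p1 implies Box not p1) and Dia (not p3 implies p1), u
2. not (Dia Box not p1 implies Box not p1), u
3. Dia (not p3 implies p1), u
4. Dia Box not p1, u
5. not Box not p1, u
6. not p3 implies p1, v
7. p1, v
8. Box not p1, w
9. not p1, w
10. p1, x
Accessibility: uRu, uRv, uRw, uRx, vRv, wRw, xRx
Complete open branch: satisfiable in S4, hence also in K, T (this S4-model is also a K-model and a T-model).

K, T, S4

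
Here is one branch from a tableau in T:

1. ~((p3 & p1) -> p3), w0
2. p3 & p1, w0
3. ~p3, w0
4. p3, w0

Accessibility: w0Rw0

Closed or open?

Both p3 and ~p3 appear at w0.

Yes, closed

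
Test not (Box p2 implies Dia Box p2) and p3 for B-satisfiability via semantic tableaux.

1. not (Box p2 implies Dia Box p2) and p3, w0
2. not (Box p2 implies Dia Box p2), w0
3. p3, w0
4. Box p2, w0
5. not Dia Box p2, w0
6. p2, w0
7. not Box p2, w0
8. not p2, w1
9. p2, w1
Accessibility: w0Rw0, w0Rw1, w1Rw0, w1Rw1
Branch closes: p2 and not p2 both at w1.
All branches of the tableau close; one closing branch shown above.

Unsatisfiable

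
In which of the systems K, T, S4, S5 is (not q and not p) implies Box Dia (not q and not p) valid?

S5

S4-tableau for the negation not ((not q and not p) implies Box Dia (not q and not p)):
1. not ((not q and not p) implies Box Dia (not q and not p)), w0
2. not q and not p, w0   [neg-implies-rule on 1]
3. not Box Dia (not q and not p), w0   [neg-implies-rule on 1]
4. not q, w0   [and-rule on 2]
5. not p, w0   [and-rule on 2]
6. not Dia (not q and not p), w1   [neg-Box-rule on 3: fresh world w1, w0Rw1]
7. not (not q and not p), w1   [neg-Dia-rule on 6 via w1Rw1]
8. p, w1   [neg-and-rule on 7 (branches; this branch)]
Accessibility: w0Rw0, w0Rw1, w1Rw1
Complete open branch: countermodel on an S4-frame, so not valid in S4, nor in K, T (the same frame is also a K-frame and a T-frame).
S5-tableau for the negation not ((not q and not p) implies Box Dia (not q and not p)):
1. not ((not q and not p) implies Box Dia (not q and not p)), w0
2. not q and not p, w0   [neg-implies-rule on 1]
3. not Box Dia (not q and not p), w0   [neg-implies-rule on 1]
4. not q, w0   [and-rule on 2]
5. not p, w0   [and-rule on 2]
6. not Dia (not q and not p), w1   [neg-Box-rule on 3: fresh world w1, w0Rw1]
7. not (not q and not p), w0   [neg-Dia-rule on 6 via w1Rw0]
8. not (not q and not p), w1   [neg-Dia-rule on 6 via w1Rw1]
9. p, w0   [neg-and-rule on 7 (branches; this branch)]
Accessibility: w0Rw0, w0Rw1, w1Rw0, w1Rw1
Branch closes: p and not p both at w0.
Every branch closes (one shown): valid in S5.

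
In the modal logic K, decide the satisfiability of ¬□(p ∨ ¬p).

1. ¬□(p ∨ ¬p), u
2. ¬(p ∨ ¬p), v
3. ¬p, v
4. p, v
Accessibility: uRv
Branch closes: p and ¬p both at v.
All branches of the tableau close; one closing branch shown above.

Unsatisfiable (every branch closes)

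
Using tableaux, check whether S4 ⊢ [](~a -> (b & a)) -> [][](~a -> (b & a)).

Tableau for the negation ~([](~a -> (b & a)) -> [][](~a -> (b & a))):
1. ~([](~a -> (b & a)) -> [][](~a -> (b & a))), 0
2. [](~a -> (b & a)), 0   [~->-rule on 1]
3. ~[][](~a -> (b & a)), 0   [~->-rule on 1]
4. ~a -> (b & a), 0   [[]-rule on 2 via 0R0]
5. b & a, 0   [->-rule on 4 (branches; this branch)]
6. b, 0   [&-rule on 5]
7. a, 0   [&-rule on 5]
8. ~[](~a -> (b & a)), 1   [~[]-rule on 3: fresh world 1, 0R1]
9. ~a -> (b & a), 1   [[]-rule on 2 via 0R1]
10. b & a, 1   [->-rule on 9 (branches; this branch)]
11. b, 1   [&-rule on 10]
12. a, 1   [&-rule on 10]
13. ~(~a -> (b & a)), 2   [~[]-rule on 8: fresh world 2, 1R2]
14. ~a, 2   [~->-rule on 13]
15. ~(b & a), 2   [~->-rule on 13]
16. ~a -> (b & a), 2   [[]-rule on 2 via 0R2]
17. b & a, 2   [->-rule on 16 (branches; this branch)]
18. b, 2   [&-rule on 17]
19. a, 2   [&-rule on 17]
Accessibility: 0R0, 0R1, 0R2, 1R1, 1R2, 2R2
Branch closes: a and ~a both at 2.
All branches of the negation close; one closing branch shown above.

Valid in S4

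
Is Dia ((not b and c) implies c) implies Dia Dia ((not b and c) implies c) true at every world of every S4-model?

Valid

Tableau for the negation not (Dia ((not b and c) implies c) implies Dia Dia ((not b and c) implies c)):
1. not (Dia ((not b and c) implies c) implies Dia Dia ((not b and c) implies c)), 0
2. Dia ((not b and c) implies c), 0   [neg-implies-rule on 1]
3. not Dia Dia ((not b and c) implies c), 0   [neg-implies-rule on 1]
4. not Dia ((not b and c) implies c), 0   [neg-Dia-rule on 3 via 0R0]
5. not ((not b and c) implies c), 0   [neg-Dia-rule on 4 via 0R0]
6. not b and c, 0   [neg-implies-rule on 5]
7. not c, 0   [neg-implies-rule on 5]
8. not b, 0   [and-rule on 6]
9. c, 0   [and-rule on 6]
Accessibility: 0R0
Branch closes: c and not c both at 0.
All branches of the negation close; one closing branch shown above.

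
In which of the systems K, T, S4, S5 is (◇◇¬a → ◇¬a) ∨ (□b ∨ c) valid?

S4-tableau for the negation ¬((◇◇¬a → ◇¬a) ∨ (□b ∨ c)):
1. ¬((◇◇¬a → ◇¬a) ∨ (□b ∨ c)), 0
2. ¬(◇◇¬a → ◇¬a), 0
3. ¬(□b ∨ c), 0
4. ◇◇¬a, 0
5. ¬◇¬a, 0
6. ¬□b, 0
7. ¬c, 0
8. a, 0
9. ◇¬a, 1
10. a, 1
11. ¬b, 2
12. a, 2
13. ¬a, 3
14. a, 3
Accessibility: 0R0, 0R1, 0R2, 0R3, 1R1, 1R3, 2R2, 3R3
Branch closes: a and ¬a both at 3.
Every branch closes (one shown): valid in S4, hence also in S5 (every theorem of S4 is a theorem of S5).
T-tableau for the negation ¬((◇◇¬a → ◇¬a) ∨ (□b ∨ c)):
1. ¬((◇◇¬a → ◇¬a) ∨ (□b ∨ c)), 0
2. ¬(◇◇¬a → ◇¬a), 0
3. ¬(□b ∨ c), 0
4. ◇◇¬a, 0
5. ¬◇¬a, 0
6. ¬□b, 0
7. ¬c, 0
8. a, 0
9. ◇¬a, 1
10. a, 1
11. ¬b, 2
12. a, 2
13. ¬a, 3
Accessibility: 0R0, 0R1, 0R2, 1R1, 1R3, 2R2, 3R3
Complete open branch: countermodel on a T-frame, so not valid in T, nor in K (the same frame is also a K-frame).

S4, S5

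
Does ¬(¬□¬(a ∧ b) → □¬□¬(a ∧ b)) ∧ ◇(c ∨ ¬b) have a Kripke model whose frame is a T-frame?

1. ¬(¬□¬(a ∧ b) → □¬□¬(a ∧ b)) ∧ ◇(c ∨ ¬b), w0
2. ¬(¬□¬(a ∧ b) → □¬□¬(a ∧ b)), w0   [∧-rule on 1]
3. ◇(c ∨ ¬b), w0   [∧-rule on 1]
4. ¬□¬(a ∧ b), w0   [¬→-rule on 2]
5. ¬□¬□¬(a ∧ b), w0   [¬→-rule on 2]
6. c ∨ ¬b, w1   [◇-rule on 3: fresh world w1, w0Rw1]
7. ¬b, w1   [∨-rule on 6 (branches; this branch)]
8. a ∧ b, w2   [¬□-rule on 4: fresh world w2, w0Rw2]
9. a, w2   [∧-rule on 8]
10. b, w2   [∧-rule on 8]
11. □¬(a ∧ b), w3   [¬□-rule on 5: fresh world w3, w0Rw3]
12. ¬(a ∧ b), w3   [□-rule on 11 via w3Rw3]
13. ¬b, w3   [¬∧-rule on 12 (branches; this branch)]
Accessibility: w0Rw0, w0Rw1, w0Rw2, w0Rw3, w1Rw1, w2Rw2, w3Rw3

Yes, satisfiable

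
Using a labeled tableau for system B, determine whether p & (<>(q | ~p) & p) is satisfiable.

1. p & (<>(q | ~p) & p), 0
2. p, 0
3. <>(q | ~p) & p, 0
4. <>(q | ~p), 0
5. q | ~p, 1
6. ~p, 1
Accessibility: 0R0, 0R1, 1R0, 1R1

Satisfiable (open branch found)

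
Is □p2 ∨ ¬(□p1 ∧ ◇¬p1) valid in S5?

Tableau for the negation ¬(□p2 ∨ ¬(□p1 ∧ ◇¬p1)):
1. ¬(□p2 ∨ ¬(□p1 ∧ ◇¬p1)), u
2. ¬□p2, u
3. □p1 ∧ ◇¬p1, u
4. □p1, u
5. ◇¬p1, u
6. p1, u
7. ¬p2, v
8. p1, v
9. ¬p1, w
10. p1, w
Accessibility: uRu, uRv, uRw, vRu, vRv, vRw, wRu, wRv, wRw
Branch closes: p1 and ¬p1 both at w.
Every branch of the negation's tableau closes; the branch above is one of them.

Yes, valid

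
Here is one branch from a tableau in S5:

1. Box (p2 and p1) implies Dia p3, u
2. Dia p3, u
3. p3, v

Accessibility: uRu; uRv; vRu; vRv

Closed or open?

No world carries both an atom and its negation.

Open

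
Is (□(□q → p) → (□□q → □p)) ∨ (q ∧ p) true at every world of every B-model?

Tableau for the negation ¬((□(□q → p) → (□□q → □p)) ∨ (q ∧ p)):
1. ¬((□(□q → p) → (□□q → □p)) ∨ (q ∧ p)), u
2. ¬(□(□q → p) → (□□q → □p)), u
3. ¬(q ∧ p), u
4. □(□q → p), u
5. ¬(□□q → □p), u
6. □□q, u
7. ¬□p, u
8. □q → p, u
9. □q, u
10. q, u
11. ¬p, u
12. ¬□q, u
13. ¬p, v
14. □q → p, v
15. □q, v
16. q, v
17. ¬□q, v
18. ¬q, w
19. □q → p, w
20. □q, w
21. q, w
Accessibility: uRu, uRv, uRw, vRu, vRv, wRu, wRw
Branch closes: q and ¬q both at w.
Every branch of the negation's tableau closes; the branch above is one of them.

Valid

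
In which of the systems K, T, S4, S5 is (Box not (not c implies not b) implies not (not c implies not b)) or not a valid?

T, S4, S5

T-tableau for the negation not ((Box not (not c implies not b) implies not (not c implies not b)) or not a):
1. not ((Box not (not c implies not b) implies not (not c implies not b)) or not a), w0
2. not (Box not (not c implies not b) implies not (not c implies not b)), w0   [neg-or-rule on 1]
3. a, w0   [neg-or-rule on 1]
4. Box not (not c implies not b), w0   [neg-implies-rule on 2]
5. not c implies not b, w0   [neg-implies-rule on 2]
6. not (not c implies not b), w0   [Box-rule on 4 via w0Rw0]
7. not c, w0   [neg-implies-rule on 6]
8. b, w0   [neg-implies-rule on 6]
9. not b, w0   [implies-rule on 5 (branches; this branch)]
Accessibility: w0Rw0
Branch closes: b and not b both at w0.
Every branch closes (one shown): valid in T, hence also in S4, S5 (every theorem of T is a theorem of S4 and S5).
K-tableau for the negation not ((Box not (not c implies not b) implies not (not c implies not b)) or not a):
1. not ((Box not (not c implies not b) implies not (not c implies not b)) or not a), w0
2. not (Box not (not c implies not b) implies not (not c implies not b)), w0   [neg-or-rule on 1]
3. a, w0   [neg-or-rule on 1]
4. Box not (not c implies not b), w0   [neg-implies-rule on 2]
5. not c implies not b, w0   [neg-implies-rule on 2]
6. not b, w0   [implies-rule on 5 (branches; this branch)]
Complete open branch: countermodel on a K-frame, so not valid in K.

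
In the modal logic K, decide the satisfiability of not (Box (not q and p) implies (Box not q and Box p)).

1. not (Box (not q and p) implies (Box not q and Box p)), w0
2. Box (not q and p), w0
3. not (Box not q and Box p), w0
4. not Box p, w0
5. not p, w1
6. not q and p, w1
7. not q, w1
8. p, w1
Accessibility: w0Rw1
Branch closes: p and not p both at w1.
(One branch shown.) All branches close.

Unsatisfiable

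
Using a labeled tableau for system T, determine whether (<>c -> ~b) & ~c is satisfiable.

Satisfiable

1. (<>c -> ~b) & ~c, 0
2. <>c -> ~b, 0   [&-rule on 1]
3. ~c, 0   [&-rule on 1]
4. ~b, 0   [->-rule on 2 (branches; this branch)]
Accessibility: 0R0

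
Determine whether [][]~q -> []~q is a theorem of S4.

Tableau for the negation ~([][]~q -> []~q):
1. ~([][]~q -> []~q), w0
2. [][]~q, w0
3. ~[]~q, w0
4. []~q, w0
5. ~q, w0
6. q, w1
7. []~q, w1
8. ~q, w1
Accessibility: w0Rw0, w0Rw1, w1Rw1
Branch closes: q and ~q both at w1.
All branches of the negation close; one closing branch shown above.

Yes, valid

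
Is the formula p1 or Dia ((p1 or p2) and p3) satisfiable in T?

Satisfiable

1. p1 or Dia ((p1 or p2) and p3), w0
2. Dia ((p1 or p2) and p3), w0   [or-rule on 1 (branches; this branch)]
3. (p1 or p2) and p3, w1   [Dia-rule on 2: fresh world w1, w0Rw1]
4. p1 or p2, w1   [and-rule on 3]
5. p3, w1   [and-rule on 3]
6. p2, w1   [or-rule on 4 (branches; this branch)]
Accessibility: w0Rw0, w0Rw1, w1Rw1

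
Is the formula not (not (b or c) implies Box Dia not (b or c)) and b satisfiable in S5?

1. not (not (b or c) implies Box Dia not (b or c)) and b, u
2. not (not (b or c) implies Box Dia not (b or c)), u
3. b, u
4. not (b or c), u
5. not Box Dia not (b or c), u
6. not b, u
7. not c, u
Accessibility: uRu
Branch closes: b and not b both at u.
(One branch shown.) All branches close.

Unsatisfiable (every branch closes)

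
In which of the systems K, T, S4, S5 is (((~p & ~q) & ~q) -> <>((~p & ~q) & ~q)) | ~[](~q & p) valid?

K-tableau for the negation ~((((~p & ~q) & ~q) -> <>((~p & ~q) & ~q)) | ~[](~q & p)):
1. ~((((~p & ~q) & ~q) -> <>((~p & ~q) & ~q)) | ~[](~q & p)), w0
2. ~(((~p & ~q) & ~q) -> <>((~p & ~q) & ~q)), w0
3. [](~q & p), w0
4. (~p & ~q) & ~q, w0
5. ~<>((~p & ~q) & ~q), w0
6. ~p & ~q, w0
7. ~q, w0
8. ~p, w0
Complete open branch: countermodel on a K-frame, so not valid in K.
T-tableau for the negation ~((((~p & ~q) & ~q) -> <>((~p & ~q) & ~q)) | ~[](~q & p)):
1. ~((((~p & ~q) & ~q) -> <>((~p & ~q) & ~q)) | ~[](~q & p)), w0
2. ~(((~p & ~q) & ~q) -> <>((~p & ~q) & ~q)), w0
3. [](~q & p), w0
4. (~p & ~q) & ~q, w0
5. ~<>((~p & ~q) & ~q), w0
6. ~p & ~q, w0
7. ~q, w0
8. ~p, w0
9. ~q & p, w0
10. p, w0
Accessibility: w0Rw0
Branch closes: p and ~p both at w0.
Every branch closes (one shown): valid in T, hence also in S4, S5 (every theorem of T is a theorem of S4 and S5).

T, S4, S5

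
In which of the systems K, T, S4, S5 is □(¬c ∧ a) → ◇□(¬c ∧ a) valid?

K-tableau for the negation ¬(□(¬c ∧ a) → ◇□(¬c ∧ a)):
1. ¬(□(¬c ∧ a) → ◇□(¬c ∧ a)), u
2. □(¬c ∧ a), u
3. ¬◇□(¬c ∧ a), u
Complete open branch: countermodel on a K-frame, so not valid in K.
T-tableau for the negation ¬(□(¬c ∧ a) → ◇□(¬c ∧ a)):
1. ¬(□(¬c ∧ a) → ◇□(¬c ∧ a)), u
2. □(¬c ∧ a), u
3. ¬◇□(¬c ∧ a), u
4. ¬c ∧ a, u
5. ¬c, u
6. a, u
7. ¬□(¬c ∧ a), u
8. ¬(¬c ∧ a), v
9. ¬c ∧ a, v
10. ¬c, v
11. a, v
12. ¬□(¬c ∧ a), v
13. ¬a, v
Accessibility: uRu, uRv, vRv
Branch closes: a and ¬a both at v.
Every branch closes (one shown): valid in T, hence also in S4, S5 (every theorem of T is a theorem of S4 and S5).

T, S4, S5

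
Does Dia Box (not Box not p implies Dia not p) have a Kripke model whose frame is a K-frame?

1. Dia Box (not Box not p implies Dia not p), u
2. Box (not Box not p implies Dia not p), v
Accessibility: uRv

Yes, satisfiable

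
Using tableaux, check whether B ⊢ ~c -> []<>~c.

Tableau for the negation ~(~c -> []<>~c):
1. ~(~c -> []<>~c), w0
2. ~c, w0
3. ~[]<>~c, w0
4. ~<>~c, w1
5. c, w0
Accessibility: w0Rw0, w0Rw1, w1Rw0, w1Rw1
Branch closes: c and ~c both at w0.
All branches of the negation close; one closing branch shown above.

Valid in B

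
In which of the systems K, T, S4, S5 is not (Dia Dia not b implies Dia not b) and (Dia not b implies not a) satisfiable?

K, T

S4-tableau for the formula:
1. not (Dia Dia not b implies Dia not b) and (Dia not b implies not a), u
2. not (Dia Dia not b implies Dia not b), u
3. Dia not b implies not a, u
4. Dia Dia not b, u
5. not Dia not b, u
6. b, u
7. not a, u
8. Dia not b, v
9. b, v
10. not b, w
11. b, w
Accessibility: uRu, uRv, uRw, vRv, vRw, wRw
Branch closes: b and not b both at w.
Every branch closes (one shown): unsatisfiable in S4, hence also in S5 (every S5-frame is an S4-frame).
T-tableau for the formula:
1. not (Dia Dia not b implies Dia not b) and (Dia not b implies not a), u
2. not (Dia Dia not b implies Dia not b), u
3. Dia not b implies not a, u
4. Dia Dia not b, u
5. not Dia not b, u
6. b, u
7. not a, u
8. Dia not b, v
9. b, v
10. not b, w
Accessibility: uRu, uRv, vRv, vRw, wRw
Complete open branch: satisfiable in T, hence also in K (this T-model is also a K-model).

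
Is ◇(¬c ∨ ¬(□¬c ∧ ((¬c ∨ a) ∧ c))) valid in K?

Tableau for the negation ¬◇(¬c ∨ ¬(□¬c ∧ ((¬c ∨ a) ∧ c))):
1. ¬◇(¬c ∨ ¬(□¬c ∧ ((¬c ∨ a) ∧ c))), u
The negation has an open branch (countermodel exists).

No, not valid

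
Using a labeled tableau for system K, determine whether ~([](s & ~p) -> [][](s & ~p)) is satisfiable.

1. ~([](s & ~p) -> [][](s & ~p)), u
2. [](s & ~p), u
3. ~[][](s & ~p), u
4. ~[](s & ~p), v
5. s & ~p, v
6. s, v
7. ~p, v
8. ~(s & ~p), w
9. p, w
Accessibility: uRv, vRw

Yes, satisfiable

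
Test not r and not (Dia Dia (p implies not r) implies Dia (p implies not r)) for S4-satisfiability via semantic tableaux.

No, unsatisfiable

1. not r and not (Dia Dia (p implies not r) implies Dia (p implies not r)), u
2. not r, u
3. not (Dia Dia (p implies not r) implies Dia (p implies not r)), u
4. Dia Dia (p implies not r), u
5. not Dia (p implies not r), u
6. not (p implies not r), u
7. p, u
8. r, u
Accessibility: uRu
Branch closes: r and not r both at u.
All branches of the tableau close; one closing branch shown above.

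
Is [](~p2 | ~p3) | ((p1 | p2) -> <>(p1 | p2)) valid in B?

Tableau for the negation ~([](~p2 | ~p3) | ((p1 | p2) -> <>(p1 | p2))):
1. ~([](~p2 | ~p3) | ((p1 | p2) -> <>(p1 | p2))), 0
2. ~[](~p2 | ~p3), 0
3. ~((p1 | p2) -> <>(p1 | p2)), 0
4. p1 | p2, 0
5. ~<>(p1 | p2), 0
6. ~(p1 | p2), 0
7. ~p1, 0
8. ~p2, 0
9. p2, 0
Accessibility: 0R0
Branch closes: p2 and ~p2 both at 0.
All branches of the negation close; one closing branch shown above.

Yes, valid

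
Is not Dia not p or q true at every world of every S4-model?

No, not valid

Tableau for the negation not (not Dia not p or q):
1. not (not Dia not p or q), u
2. Dia not p, u
3. not q, u
4. not p, v
Accessibility: uRu, uRv, vRv
The negation has an open branch (countermodel exists).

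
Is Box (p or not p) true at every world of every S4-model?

Tableau for the negation not Box (p or not p):
1. not Box (p or not p), w0
2. not (p or not p), w1
3. not p, w1
4. p, w1
Accessibility: w0Rw0, w0Rw1, w1Rw1
Branch closes: p and not p both at w1.
All branches of the negation close; one closing branch shown above.

Valid in S4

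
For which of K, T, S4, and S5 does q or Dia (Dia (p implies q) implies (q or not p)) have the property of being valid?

T-tableau for the negation not (q or Dia (Dia (p implies q) implies (q or not p))):
1. not (q or Dia (Dia (p implies q) implies (q or not p))), u
2. not q, u
3. not Dia (Dia (p implies q) implies (q or not p)), u
4. not (Dia (p implies q) implies (q or not p)), u
5. Dia (p implies q), u
6. not (q or not p), u
7. p, u
8. p implies q, v
9. not (Dia (p implies q) implies (q or not p)), v
10. Dia (p implies q), v
11. not (q or not p), v
12. not q, v
13. p, v
14. q, v
Accessibility: uRu, uRv, vRv
Branch closes: q and not q both at v.
Every branch closes (one shown): valid in T, hence also in S4, S5 (every theorem of T is a theorem of S4 and S5).
K-tableau for the negation not (q or Dia (Dia (p implies q) implies (q or not p))):
1. not (q or Dia (Dia (p implies q) implies (q or not p))), u
2. not q, u
3. not Dia (Dia (p implies q) implies (q or not p)), u
Complete open branch: countermodel on a K-frame, so not valid in K.

T, S4, S5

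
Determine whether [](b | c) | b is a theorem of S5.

Invalid (countermodel exists)

Tableau for the negation ~([](b | c) | b):
1. ~([](b | c) | b), 0
2. ~[](b | c), 0
3. ~b, 0
4. ~(b | c), 1
5. ~b, 1
6. ~c, 1
Accessibility: 0R0, 0R1, 1R0, 1R1
The negation has an open branch (countermodel exists).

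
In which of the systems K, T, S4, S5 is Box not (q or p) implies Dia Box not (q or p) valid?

T, S4, S5

T-tableau for the negation not (Box not (q or p) implies Dia Box not (q or p)):
1. not (Box not (q or p) implies Dia Box not (q or p)), w0
2. Box not (q or p), w0
3. not Dia Box not (q or p), w0
4. not (q or p), w0
5. not q, w0
6. not p, w0
7. not Box not (q or p), w0
8. q or p, w1
9. not (q or p), w1
10. not q, w1
11. not p, w1
12. not Box not (q or p), w1
13. p, w1
Accessibility: w0Rw0, w0Rw1, w1Rw1
Branch closes: p and not p both at w1.
Every branch closes (one shown): valid in T, hence also in S4, S5 (every theorem of T is a theorem of S4 and S5).
K-tableau for the negation not (Box not (q or p) implies Dia Box not (q or p)):
1. not (Box not (q or p) implies Dia Box not (q or p)), w0
2. Box not (q or p), w0
3. not Dia Box not (q or p), w0
Complete open branch: countermodel on a K-frame, so not valid in K.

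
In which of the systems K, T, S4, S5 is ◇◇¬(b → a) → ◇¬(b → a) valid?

T-tableau for the negation ¬(◇◇¬(b → a) → ◇¬(b → a)):
1. ¬(◇◇¬(b → a) → ◇¬(b → a)), 0
2. ◇◇¬(b → a), 0   [¬→-rule on 1]
3. ¬◇¬(b → a), 0   [¬→-rule on 1]
4. b → a, 0   [¬◇-rule on 3 via 0R0]
5. a, 0   [→-rule on 4 (branches; this branch)]
6. ◇¬(b → a), 1   [◇-rule on 2: fresh world 1, 0R1]
7. b → a, 1   [¬◇-rule on 3 via 0R1]
8. a, 1   [→-rule on 7 (branches; this branch)]
9. ¬(b → a), 2   [◇-rule on 6: fresh world 2, 1R2]
10. b, 2   [¬→-rule on 9]
11. ¬a, 2   [¬→-rule on 9]
Accessibility: 0R0, 0R1, 1R1, 1R2, 2R2
Complete open branch: countermodel on a T-frame, so not valid in T, nor in K (the same frame is also a K-frame).
S4-tableau for the negation ¬(◇◇¬(b → a) → ◇¬(b → a)):
1. ¬(◇◇¬(b → a) → ◇¬(b → a)), 0
2. ◇◇¬(b → a), 0   [¬→-rule on 1]
3. ¬◇¬(b → a), 0   [¬→-rule on 1]
4. b → a, 0   [¬◇-rule on 3 via 0R0]
5. a, 0   [→-rule on 4 (branches; this branch)]
6. ◇¬(b → a), 1   [◇-rule on 2: fresh world 1, 0R1]
7. b → a, 1   [¬◇-rule on 3 via 0R1]
8. a, 1   [→-rule on 7 (branches; this branch)]
9. ¬(b → a), 2   [◇-rule on 6: fresh world 2, 1R2]
10. b, 2   [¬→-rule on 9]
11. ¬a, 2   [¬→-rule on 9]
12. b → a, 2   [¬◇-rule on 3 via 0R2]
13. a, 2   [→-rule on 12 (branches; this branch)]
Accessibility: 0R0, 0R1, 0R2, 1R1, 1R2, 2R2
Branch closes: a and ¬a both at 2.
Every branch closes (one shown): valid in S4, hence also in S5 (every theorem of S4 is a theorem of S5).

S4, S5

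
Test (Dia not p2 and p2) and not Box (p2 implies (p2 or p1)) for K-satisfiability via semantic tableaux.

Unsatisfiable

1. (Dia not p2 and p2) and not Box (p2 implies (p2 or p1)), 0
2. Dia not p2 and p2, 0
3. not Box (p2 implies (p2 or p1)), 0
4. Dia not p2, 0
5. p2, 0
6. not (p2 implies (p2 or p1)), 1
7. p2, 1
8. not (p2 or p1), 1
9. not p2, 1
10. not p1, 1
Accessibility: 0R1
Branch closes: p2 and not p2 both at 1.
Every branch closes; the branch above is one of them.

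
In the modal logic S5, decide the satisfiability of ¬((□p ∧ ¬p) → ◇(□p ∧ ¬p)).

1. ¬((□p ∧ ¬p) → ◇(□p ∧ ¬p)), w0
2. □p ∧ ¬p, w0
3. ¬◇(□p ∧ ¬p), w0
4. □p, w0
5. ¬p, w0
6. ¬(□p ∧ ¬p), w0
7. p, w0
Accessibility: w0Rw0
Branch closes: p and ¬p both at w0.
Every branch closes; the branch above is one of them.

No, unsatisfiable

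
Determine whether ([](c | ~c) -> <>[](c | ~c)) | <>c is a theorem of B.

Tableau for the negation ~(([](c | ~c) -> <>[](c | ~c)) | <>c):
1. ~(([](c | ~c) -> <>[](c | ~c)) | <>c), 0
2. ~([](c | ~c) -> <>[](c | ~c)), 0
3. ~<>c, 0
4. [](c | ~c), 0
5. ~<>[](c | ~c), 0
6. ~c, 0
7. c | ~c, 0
8. ~[](c | ~c), 0
9. ~(c | ~c), 1
10. ~c, 1
11. c, 1
Accessibility: 0R0, 0R1, 1R0, 1R1
Branch closes: c and ~c both at 1.
All branches of the negation close; one closing branch shown above.

Yes, valid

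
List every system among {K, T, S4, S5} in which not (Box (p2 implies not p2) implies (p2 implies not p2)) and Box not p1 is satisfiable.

K

K-tableau for the formula:
1. not (Box (p2 implies not p2) implies (p2 implies not p2)) and Box not p1, u
2. not (Box (p2 implies not p2) implies (p2 implies not p2)), u
3. Box not p1, u
4. Box (p2 implies not p2), u
5. not (p2 implies not p2), u
6. p2, u
Complete open branch: satisfiable in K.
T-tableau for the formula:
1. not (Box (p2 implies not p2) implies (p2 implies not p2)) and Box not p1, u
2. not (Box (p2 implies not p2) implies (p2 implies not p2)), u
3. Box not p1, u
4. Box (p2 implies not p2), u
5. not (p2 implies not p2), u
6. p2, u
7. not p1, u
8. p2 implies not p2, u
9. not p2, u
Accessibility: uRu
Branch closes: p2 and not p2 both at u.
Every branch closes (one shown): unsatisfiable in T, hence also in S4, S5 (every S4/S5-frame is a T-frame).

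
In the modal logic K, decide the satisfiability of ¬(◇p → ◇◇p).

Satisfiable

1. ¬(◇p → ◇◇p), w0
2. ◇p, w0   [¬→-rule on 1]
3. ¬◇◇p, w0   [¬→-rule on 1]
4. p, w1   [◇-rule on 2: fresh world w1, w0Rw1]
5. ¬◇p, w1   [¬◇-rule on 3 via w0Rw1]
Accessibility: w0Rw1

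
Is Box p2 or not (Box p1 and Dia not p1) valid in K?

Valid in K

Tableau for the negation not (Box p2 or not (Box p1 and Dia not p1)):
1. not (Box p2 or not (Box p1 and Dia not p1)), 0
2. not Box p2, 0
3. Box p1 and Dia not p1, 0
4. Box p1, 0
5. Dia not p1, 0
6. not p2, 1
7. p1, 1
8. not p1, 2
9. p1, 2
Accessibility: 0R1, 0R2
Branch closes: p1 and not p1 both at 2.
Every branch of the negation's tableau closes; the branch above is one of them.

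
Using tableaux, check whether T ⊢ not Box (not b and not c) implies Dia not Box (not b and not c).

Tableau for the negation not (not Box (not b and not c) implies Dia not Box (not b and not c)):
1. not (not Box (not b and not c) implies Dia not Box (not b and not c)), 0
2. not Box (not b and not c), 0
3. not Dia not Box (not b and not c), 0
4. Box (not b and not c), 0
5. not b and not c, 0
6. not b, 0
7. not c, 0
8. not (not b and not c), 1
9. Box (not b and not c), 1
10. not b and not c, 1
11. not b, 1
12. not c, 1
13. c, 1
Accessibility: 0R0, 0R1, 1R1
Branch closes: c and not c both at 1.
Every branch of the negation's tableau closes; the branch above is one of them.

Valid in T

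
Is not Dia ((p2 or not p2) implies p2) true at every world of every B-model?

Not valid

Tableau for the negation Dia ((p2 or not p2) implies p2):
1. Dia ((p2 or not p2) implies p2), w0
2. (p2 or not p2) implies p2, w1   [Dia-rule on 1: fresh world w1, w0Rw1]
3. p2, w1   [implies-rule on 2 (branches; this branch)]
Accessibility: w0Rw0, w0Rw1, w1Rw0, w1Rw1
The negation has an open branch (countermodel exists).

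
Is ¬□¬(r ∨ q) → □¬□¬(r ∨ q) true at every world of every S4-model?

Tableau for the negation ¬(¬□¬(r ∨ q) → □¬□¬(r ∨ q)):
1. ¬(¬□¬(r ∨ q) → □¬□¬(r ∨ q)), 0
2. ¬□¬(r ∨ q), 0
3. ¬□¬□¬(r ∨ q), 0
4. r ∨ q, 1
5. q, 1
6. □¬(r ∨ q), 2
7. ¬(r ∨ q), 2
8. ¬r, 2
9. ¬q, 2
Accessibility: 0R0, 0R1, 0R2, 1R1, 2R2
The negation has an open branch (countermodel exists).

Not valid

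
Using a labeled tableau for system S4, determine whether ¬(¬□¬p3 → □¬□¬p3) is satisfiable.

1. ¬(¬□¬p3 → □¬□¬p3), u
2. ¬□¬p3, u
3. ¬□¬□¬p3, u
4. p3, v
5. □¬p3, w
6. ¬p3, w
Accessibility: uRu, uRv, uRw, vRv, wRw

Satisfiable (open branch found)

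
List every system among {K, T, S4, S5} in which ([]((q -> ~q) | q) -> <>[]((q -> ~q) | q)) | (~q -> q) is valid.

T, S4, S5

T-tableau for the negation ~(([]((q -> ~q) | q) -> <>[]((q -> ~q) | q)) | (~q -> q)):
1. ~(([]((q -> ~q) | q) -> <>[]((q -> ~q) | q)) | (~q -> q)), w0
2. ~([]((q -> ~q) | q) -> <>[]((q -> ~q) | q)), w0
3. ~(~q -> q), w0
4. []((q -> ~q) | q), w0
5. ~<>[]((q -> ~q) | q), w0
6. ~q, w0
7. (q -> ~q) | q, w0
8. ~[]((q -> ~q) | q), w0
9. q -> ~q, w0
10. ~((q -> ~q) | q), w1
11. ~(q -> ~q), w1
12. ~q, w1
13. q, w1
Accessibility: w0Rw0, w0Rw1, w1Rw1
Branch closes: q and ~q both at w1.
Every branch closes (one shown): valid in T, hence also in S4, S5 (every theorem of T is a theorem of S4 and S5).
K-tableau for the negation ~(([]((q -> ~q) | q) -> <>[]((q -> ~q) | q)) | (~q -> q)):
1. ~(([]((q -> ~q) | q) -> <>[]((q -> ~q) | q)) | (~q -> q)), w0
2. ~([]((q -> ~q) | q) -> <>[]((q -> ~q) | q)), w0
3. ~(~q -> q), w0
4. []((q -> ~q) | q), w0
5. ~<>[]((q -> ~q) | q), w0
6. ~q, w0
Complete open branch: countermodel on a K-frame, so not valid in K.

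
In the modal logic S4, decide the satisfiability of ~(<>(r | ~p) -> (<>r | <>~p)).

Unsatisfiable

1. ~(<>(r | ~p) -> (<>r | <>~p)), 0
2. <>(r | ~p), 0
3. ~(<>r | <>~p), 0
4. ~<>r, 0
5. ~<>~p, 0
6. ~r, 0
7. p, 0
8. r | ~p, 1
9. ~r, 1
10. p, 1
11. ~p, 1
Accessibility: 0R0, 0R1, 1R1
Branch closes: p and ~p both at 1.
Every branch closes; the branch above is one of them.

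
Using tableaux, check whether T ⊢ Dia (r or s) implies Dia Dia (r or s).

Tableau for the negation not (Dia (r or s) implies Dia Dia (r or s)):
1. not (Dia (r or s) implies Dia Dia (r or s)), u
2. Dia (r or s), u   [neg-implies-rule on 1]
3. not Dia Dia (r or s), u   [neg-implies-rule on 1]
4. not Dia (r or s), u   [neg-Dia-rule on 3 via uRu]
5. not (r or s), u   [neg-Dia-rule on 4 via uRu]
6. not r, u   [neg-or-rule on 5]
7. not s, u   [neg-or-rule on 5]
8. r or s, v   [Dia-rule on 2: fresh world v, uRv]
9. not Dia (r or s), v   [neg-Dia-rule on 3 via uRv]
10. not (r or s), v   [neg-Dia-rule on 4 via uRv]
11. not r, v   [neg-or-rule on 10]
12. not s, v   [neg-or-rule on 10]
13. s, v   [or-rule on 8 (branches; this branch)]
Accessibility: uRu, uRv, vRv
Branch closes: s and not s both at v.
All branches of the negation close; one closing branch shown above.

Valid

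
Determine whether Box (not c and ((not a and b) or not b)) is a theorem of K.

Tableau for the negation not Box (not c and ((not a and b) or not b)):
1. not Box (not c and ((not a and b) or not b)), 0
2. not (not c and ((not a and b) or not b)), 1
3. not ((not a and b) or not b), 1
4. not (not a and b), 1
5. b, 1
6. a, 1
Accessibility: 0R1
The negation has an open branch (countermodel exists).

Not valid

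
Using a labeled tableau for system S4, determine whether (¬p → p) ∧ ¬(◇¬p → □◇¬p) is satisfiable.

1. (¬p → p) ∧ ¬(◇¬p → □◇¬p), w0
2. ¬p → p, w0
3. ¬(◇¬p → □◇¬p), w0
4. ◇¬p, w0
5. ¬□◇¬p, w0
6. p, w0
7. ¬p, w1
8. ¬◇¬p, w2
9. p, w2
Accessibility: w0Rw0, w0Rw1, w0Rw2, w1Rw1, w2Rw2

Satisfiable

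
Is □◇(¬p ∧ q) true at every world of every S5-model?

Tableau for the negation ¬□◇(¬p ∧ q):
1. ¬□◇(¬p ∧ q), 0
2. ¬◇(¬p ∧ q), 1   [¬□-rule on 1: fresh world 1, 0R1]
3. ¬(¬p ∧ q), 0   [¬◇-rule on 2 via 1R0]
4. ¬(¬p ∧ q), 1   [¬◇-rule on 2 via 1R1]
5. ¬q, 0   [¬∧-rule on 3 (branches; this branch)]
6. ¬q, 1   [¬∧-rule on 4 (branches; this branch)]
Accessibility: 0R0, 0R1, 1R0, 1R1
The negation has an open branch (countermodel exists).

Not valid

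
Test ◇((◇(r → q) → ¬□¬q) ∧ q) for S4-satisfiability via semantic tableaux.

Yes, satisfiable

1. ◇((◇(r → q) → ¬□¬q) ∧ q), 0
2. (◇(r → q) → ¬□¬q) ∧ q, 1   [◇-rule on 1: fresh world 1, 0R1]
3. ◇(r → q) → ¬□¬q, 1   [∧-rule on 2]
4. q, 1   [∧-rule on 2]
5. ¬□¬q, 1   [→-rule on 3 (branches; this branch)]
6. q, 2   [¬□-rule on 5: fresh world 2, 1R2]
Accessibility: 0R0, 0R1, 0R2, 1R1, 1R2, 2R2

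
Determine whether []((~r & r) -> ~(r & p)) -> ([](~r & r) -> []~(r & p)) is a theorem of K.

Tableau for the negation ~([]((~r & r) -> ~(r & p)) -> ([](~r & r) -> []~(r & p))):
1. ~([]((~r & r) -> ~(r & p)) -> ([](~r & r) -> []~(r & p))), w0
2. []((~r & r) -> ~(r & p)), w0   [~->-rule on 1]
3. ~([](~r & r) -> []~(r & p)), w0   [~->-rule on 1]
4. [](~r & r), w0   [~->-rule on 3]
5. ~[]~(r & p), w0   [~->-rule on 3]
6. r & p, w1   [~[]-rule on 5: fresh world w1, w0Rw1]
7. r, w1   [&-rule on 6]
8. p, w1   [&-rule on 6]
9. (~r & r) -> ~(r & p), w1   [[]-rule on 2 via w0Rw1]
10. ~r & r, w1   [[]-rule on 4 via w0Rw1]
11. ~r, w1   [&-rule on 10]
Accessibility: w0Rw1
Branch closes: r and ~r both at w1.
All branches of the negation close; one closing branch shown above.

Valid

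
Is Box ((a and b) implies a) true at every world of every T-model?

Tableau for the negation not Box ((a and b) implies a):
1. not Box ((a and b) implies a), u
2. not ((a and b) implies a), v
3. a and b, v
4. not a, v
5. a, v
6. b, v
Accessibility: uRu, uRv, vRv
Branch closes: a and not a both at v.
Every branch of the negation's tableau closes; the branch above is one of them.

Yes, valid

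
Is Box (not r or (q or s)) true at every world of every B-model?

Invalid (countermodel exists)

Tableau for the negation not Box (not r or (q or s)):
1. not Box (not r or (q or s)), u
2. not (not r or (q or s)), v
3. r, v
4. not (q or s), v
5. not q, v
6. not s, v
Accessibility: uRu, uRv, vRu, vRv
The negation has an open branch (countermodel exists).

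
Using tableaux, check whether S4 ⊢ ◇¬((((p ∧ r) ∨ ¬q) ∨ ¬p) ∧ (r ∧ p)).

Invalid (countermodel exists)

Tableau for the negation ¬◇¬((((p ∧ r) ∨ ¬q) ∨ ¬p) ∧ (r ∧ p)):
1. ¬◇¬((((p ∧ r) ∨ ¬q) ∨ ¬p) ∧ (r ∧ p)), u
2. (((p ∧ r) ∨ ¬q) ∨ ¬p) ∧ (r ∧ p), u
3. ((p ∧ r) ∨ ¬q) ∨ ¬p, u
4. r ∧ p, u
5. r, u
6. p, u
7. (p ∧ r) ∨ ¬q, u
8. ¬q, u
Accessibility: uRu
The negation has an open branch (countermodel exists).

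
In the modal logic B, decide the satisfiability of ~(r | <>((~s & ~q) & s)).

Satisfiable (open branch found)

1. ~(r | <>((~s & ~q) & s)), u
2. ~r, u   [~|-rule on 1]
3. ~<>((~s & ~q) & s), u   [~|-rule on 1]
4. ~((~s & ~q) & s), u   [~<>-rule on 3 via uRu]
5. ~s, u   [~&-rule on 4 (branches; this branch)]
Accessibility: uRu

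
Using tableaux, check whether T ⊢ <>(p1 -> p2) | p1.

Tableau for the negation ~(<>(p1 -> p2) | p1):
1. ~(<>(p1 -> p2) | p1), w0
2. ~<>(p1 -> p2), w0
3. ~p1, w0
4. ~(p1 -> p2), w0
5. p1, w0
6. ~p2, w0
Accessibility: w0Rw0
Branch closes: p1 and ~p1 both at w0.
All branches of the negation close; one closing branch shown above.

Valid in T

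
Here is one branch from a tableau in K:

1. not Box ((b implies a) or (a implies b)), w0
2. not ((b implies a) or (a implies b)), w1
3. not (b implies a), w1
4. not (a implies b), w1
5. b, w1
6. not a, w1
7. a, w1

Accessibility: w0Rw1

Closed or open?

Yes, closed

Both a and not a appear at w1.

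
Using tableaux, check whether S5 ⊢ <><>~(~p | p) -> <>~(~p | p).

Valid

Tableau for the negation ~(<><>~(~p | p) -> <>~(~p | p)):
1. ~(<><>~(~p | p) -> <>~(~p | p)), 0
2. <><>~(~p | p), 0   [~->-rule on 1]
3. ~<>~(~p | p), 0   [~->-rule on 1]
4. ~p | p, 0   [~<>-rule on 3 via 0R0]
5. p, 0   [|-rule on 4 (branches; this branch)]
6. <>~(~p | p), 1   [<>-rule on 2: fresh world 1, 0R1]
7. ~p | p, 1   [~<>-rule on 3 via 0R1]
8. p, 1   [|-rule on 7 (branches; this branch)]
9. ~(~p | p), 2   [<>-rule on 6: fresh world 2, 1R2]
10. p, 2   [~|-rule on 9]
11. ~p, 2   [~|-rule on 9]
Accessibility: 0R0, 0R1, 0R2, 1R0, 1R1, 1R2, 2R0, 2R1, 2R2
Branch closes: p and ~p both at 2.
All branches of the negation close; one closing branch shown above.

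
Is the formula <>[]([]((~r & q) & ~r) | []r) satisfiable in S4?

1. <>[]([]((~r & q) & ~r) | []r), u
2. []([]((~r & q) & ~r) | []r), v   [<>-rule on 1: fresh world v, uRv]
3. []((~r & q) & ~r) | []r, v   [[]-rule on 2 via vRv]
4. []r, v   [|-rule on 3 (branches; this branch)]
5. r, v   [[]-rule on 4 via vRv]
Accessibility: uRu, uRv, vRv

Satisfiable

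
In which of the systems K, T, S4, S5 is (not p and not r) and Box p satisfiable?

T-tableau for the formula:
1. (not p and not r) and Box p, w0
2. not p and not r, w0
3. Box p, w0
4. not p, w0
5. not r, w0
6. p, w0
Accessibility: w0Rw0
Branch closes: p and not p both at w0.
Every branch closes (one shown): unsatisfiable in T, hence also in S4, S5 (every S4/S5-frame is a T-frame).
K-tableau for the formula:
1. (not p and not r) and Box p, w0
2. not p and not r, w0
3. Box p, w0
4. not p, w0
5. not r, w0
Complete open branch: satisfiable in K.

K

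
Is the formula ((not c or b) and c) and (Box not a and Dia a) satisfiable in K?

1. ((not c or b) and c) and (Box not a and Dia a), u
2. (not c or b) and c, u
3. Box not a and Dia a, u
4. not c or b, u
5. c, u
6. Box not a, u
7. Dia a, u
8. b, u
9. a, v
10. not a, v
Accessibility: uRv
Branch closes: a and not a both at v.
(One branch shown.) All branches close.

Unsatisfiable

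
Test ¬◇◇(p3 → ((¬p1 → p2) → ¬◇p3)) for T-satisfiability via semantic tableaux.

Satisfiable

1. ¬◇◇(p3 → ((¬p1 → p2) → ¬◇p3)), u
2. ¬◇(p3 → ((¬p1 → p2) → ¬◇p3)), u
3. ¬(p3 → ((¬p1 → p2) → ¬◇p3)), u
4. p3, u
5. ¬((¬p1 → p2) → ¬◇p3), u
6. ¬p1 → p2, u
7. ◇p3, u
8. p2, u
9. p3, v
10. ¬◇(p3 → ((¬p1 → p2) → ¬◇p3)), v
11. ¬(p3 → ((¬p1 → p2) → ¬◇p3)), v
12. ¬((¬p1 → p2) → ¬◇p3), v
13. ¬p1 → p2, v
14. ◇p3, v
15. p2, v
16. p3, w
17. ¬(p3 → ((¬p1 → p2) → ¬◇p3)), w
18. ¬((¬p1 → p2) → ¬◇p3), w
19. ¬p1 → p2, w
20. ◇p3, w
21. p2, w
22. p3, x
Accessibility: uRu, uRv, vRv, vRw, wRw, wRx, xRx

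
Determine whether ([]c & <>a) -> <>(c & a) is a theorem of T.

Tableau for the negation ~(([]c & <>a) -> <>(c & a)):
1. ~(([]c & <>a) -> <>(c & a)), w0
2. []c & <>a, w0   [~->-rule on 1]
3. ~<>(c & a), w0   [~->-rule on 1]
4. []c, w0   [&-rule on 2]
5. <>a, w0   [&-rule on 2]
6. ~(c & a), w0   [~<>-rule on 3 via w0Rw0]
7. c, w0   [[]-rule on 4 via w0Rw0]
8. ~a, w0   [~&-rule on 6 (branches; this branch)]
9. a, w1   [<>-rule on 5: fresh world w1, w0Rw1]
10. ~(c & a), w1   [~<>-rule on 3 via w0Rw1]
11. c, w1   [[]-rule on 4 via w0Rw1]
12. ~a, w1   [~&-rule on 10 (branches; this branch)]
Accessibility: w0Rw0, w0Rw1, w1Rw1
Branch closes: a and ~a both at w1.
Every branch of the negation's tableau closes; the branch above is one of them.

Valid in T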